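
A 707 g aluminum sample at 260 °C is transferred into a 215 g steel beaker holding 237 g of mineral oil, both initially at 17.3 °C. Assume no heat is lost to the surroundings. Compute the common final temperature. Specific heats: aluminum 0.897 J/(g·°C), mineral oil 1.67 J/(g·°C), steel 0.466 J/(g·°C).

T_f ≈ 153.5 °C

With ΣQ=0 the equilibrium temperature is the m·c-weighted mean:
T_f = (634.18×260 + 395.79×17.3 + 100.19×17.3) / (634.18 + 395.79 + 100.19)
    = 173467 / 1130.2 ≈ 153.49 °C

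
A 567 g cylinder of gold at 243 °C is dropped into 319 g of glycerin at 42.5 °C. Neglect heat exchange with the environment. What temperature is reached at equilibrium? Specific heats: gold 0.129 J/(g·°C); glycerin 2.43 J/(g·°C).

Heat gained plus heat lost sum to zero:
567·0.129·(T − 243) + 319·2.43·(T − 42.5) = 0
848.31 T = 50718
T = 50718 / 848.31 = 59.8 °C

T_f ≈ 59.8 °C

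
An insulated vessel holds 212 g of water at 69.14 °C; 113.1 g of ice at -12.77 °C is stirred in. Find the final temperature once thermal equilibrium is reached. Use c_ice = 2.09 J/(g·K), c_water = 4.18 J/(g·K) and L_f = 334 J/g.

Energy balance with sensible and latent terms:
warm ice to 0 °C: 113.1×2.09×(0 − (-12.77)) = 3018.6; latent heat to melt: 113.1×334 = 37775; warm the meltwater: 472.76 T; water: 886.16(T − 69.14)
1358.9 T = 61269 − 40794 = 20475
T ≈ 15.07 °C — above 0 °C, consistent with complete melting.

T_f ≈ 15.1 °C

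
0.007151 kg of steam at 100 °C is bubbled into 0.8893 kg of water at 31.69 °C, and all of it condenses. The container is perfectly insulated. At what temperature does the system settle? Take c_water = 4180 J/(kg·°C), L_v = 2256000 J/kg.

T_f ≈ 36.5 °C

Sum of m c ΔT and latent-heat terms is zero:
steam→water at 100 °C releases m L_v = 0.007151×2256000 = 16133; condensed water 100 °C→T: 29.89(T − 100); original water: 3717.3(T − 31.69)
3747.2 T = 16133 + 2989.1 + 117800 = 136922
T ≈ 36.54 °C (< 100 °C, so full condensation is consistent).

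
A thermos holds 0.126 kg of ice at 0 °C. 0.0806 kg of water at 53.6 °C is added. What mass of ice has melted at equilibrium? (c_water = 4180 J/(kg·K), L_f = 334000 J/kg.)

Cooling the water to 0 °C releases 0.0806×4180×53.6 = 18058 J.
Fully melting the ice requires m_ice L_f = 0.126×334000 = 42084 J.
18058 J < 42084 J, so only part of the ice melts and the system sits at 0 °C.
m_melt = 18058 / L_f = 0.05407 kg.

m_melted ≈ 0.0541 kg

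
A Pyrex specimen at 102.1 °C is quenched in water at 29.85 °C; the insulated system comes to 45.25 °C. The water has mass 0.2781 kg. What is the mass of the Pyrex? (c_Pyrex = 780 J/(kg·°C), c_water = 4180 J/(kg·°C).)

Conservation of energy gives ΣQ = 0:
m×780×(45.25 − 102.1) + 0.2781×4180×(45.25 − 29.85) = 0
-44343 m = -17902
m = -17902/-44343 ≈ 0.4037 kg

m ≈ 0.404 kg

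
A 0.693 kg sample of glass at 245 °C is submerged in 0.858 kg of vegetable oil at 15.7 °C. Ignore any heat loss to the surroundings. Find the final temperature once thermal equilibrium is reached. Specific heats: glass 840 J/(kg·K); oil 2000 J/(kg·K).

|Q_glass| = |Q_oil|:
0.693*840*(245 − T) = 0.858*2000*(T − 15.7)
582.12(245 − T) = 1716(T − 15.7)
2298.1 T = 169561  ⇒  T ≈ 73.78 °C

T_f ≈ 73.8 °C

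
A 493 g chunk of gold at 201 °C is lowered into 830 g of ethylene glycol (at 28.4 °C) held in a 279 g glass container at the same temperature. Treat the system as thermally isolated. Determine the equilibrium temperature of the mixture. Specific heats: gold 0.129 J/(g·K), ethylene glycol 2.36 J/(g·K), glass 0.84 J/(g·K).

T_f = Σ m_i c_i T_i / Σ m_i c_i:
T_f = (63.6*201 + 1958.8*28.4 + 234.36*28.4) / (63.6 + 1958.8 + 234.36)
    = 75069 / 2256.8 ≈ 33.26 °C

T_f ≈ 33.3 °C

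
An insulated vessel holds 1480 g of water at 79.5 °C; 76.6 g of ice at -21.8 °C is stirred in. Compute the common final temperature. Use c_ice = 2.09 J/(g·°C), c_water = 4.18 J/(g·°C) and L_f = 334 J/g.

Energy conservation, ΣQ = 0:
ice -21.8→0 °C: 76.6·2.09·21.8 = 3490
  latent heat to melt: 76.6·334 = 25584
  warm the meltwater: 320.19 T
  water: 6186.4(T − 79.5)
6506.6 T = 491819 − 29074 = 462744
T ≈ 71.12 °C (positive, so assuming full melt was valid).

T_f ≈ 71.1 °C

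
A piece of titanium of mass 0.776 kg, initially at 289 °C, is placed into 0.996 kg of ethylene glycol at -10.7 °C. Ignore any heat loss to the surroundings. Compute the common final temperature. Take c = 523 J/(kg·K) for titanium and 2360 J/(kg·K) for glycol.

Net heat exchanged in the isolated system is zero:
0.776×523×(T − 289) + 0.996×2360×(T − (-10.7)) = 0
405.85(T − 289) + 2350.6(T − (-10.7)) = 0
(405.85 + 2350.6) T = 405.85×289 + 2350.6×(-10.7)
T = 92139 / 2756.4 = 33.4 °C

T_f ≈ 33.4 °C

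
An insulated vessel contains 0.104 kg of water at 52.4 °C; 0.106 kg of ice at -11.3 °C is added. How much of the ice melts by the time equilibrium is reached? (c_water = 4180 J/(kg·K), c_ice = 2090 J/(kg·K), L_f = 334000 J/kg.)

Cooling the water to 0 °C releases 0.104×4180×52.4 = 22779 J.
Of that, 0.106×2090×11.3 = 2503.4 J goes to bring the ice to 0 °C, leaving 20276 J.
To melt every bit of ice: 0.106×334000 = 35404 J.
20276 J < 35404 J, so only part of the ice melts and the system sits at 0 °C.
Mass melted = 20276/334000 ≈ 0.06071 kg.

m_melted ≈ 0.0607 kg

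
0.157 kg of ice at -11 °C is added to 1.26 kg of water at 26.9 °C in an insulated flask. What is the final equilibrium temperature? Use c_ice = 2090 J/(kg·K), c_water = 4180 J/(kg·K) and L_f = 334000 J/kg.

Conservation of energy gives ΣQ = 0:
warm ice to 0 °C: 0.157×2090×(0 − (-11)) = 3609.4
  melt ice: 0.157×334000 = 52438
  meltwater 0→T: 0.157×4180×T = 656.26 T
  water cools: 1.26×4180×(T − 26.9) = 5266.8(T − 26.9)
5923.1 T = 141677 − 56047 = 85629
T ≈ 14.46 °C — above 0 °C, consistent with complete melting.

T_f ≈ 14.5 °C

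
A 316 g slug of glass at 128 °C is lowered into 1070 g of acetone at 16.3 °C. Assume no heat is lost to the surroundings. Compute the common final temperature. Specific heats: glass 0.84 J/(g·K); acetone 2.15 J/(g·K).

T_f ≈ 27.9 °C

T_f is the heat-capacity-weighted average of the initial temperatures:
T_f = (265.44×128 + 2300.5×16.3) / (265.44 + 2300.5)
    = 71474 / 2565.9 ≈ 27.86 °C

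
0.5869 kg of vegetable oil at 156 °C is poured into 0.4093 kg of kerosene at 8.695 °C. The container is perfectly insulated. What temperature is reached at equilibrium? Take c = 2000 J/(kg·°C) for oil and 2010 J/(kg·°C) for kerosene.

Setting the total heat transfer to zero:
0.5869·2000·(T − 156) + 0.4093·2010·(T − 8.695) = 0
1173.8(T − 156) + 822.69(T − 8.695) = 0
1996.5 T = 190266
T = 190266/1996.5 ≈ 95.30 °C

T_f ≈ 95.3 °C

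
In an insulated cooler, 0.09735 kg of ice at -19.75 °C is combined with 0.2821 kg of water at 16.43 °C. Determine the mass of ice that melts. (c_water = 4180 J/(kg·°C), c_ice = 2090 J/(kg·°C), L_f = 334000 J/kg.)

m_melted ≈ 0.046 kg

Heat available from the water dropping to 0 °C: 0.2821×4180×16.43 = 19374 J.
Warming the ice to 0 °C takes 0.09735×2090×19.75 = 4018.4 J, leaving 15356 J for melting.
Fully melting the ice requires m_ice L_f = 0.09735×334000 = 32515 J.
Since 15356 < 32515 J, not all the ice melts; equilibrium is at 0 °C.
Mass melted = 15356/334000 ≈ 0.04597 kg.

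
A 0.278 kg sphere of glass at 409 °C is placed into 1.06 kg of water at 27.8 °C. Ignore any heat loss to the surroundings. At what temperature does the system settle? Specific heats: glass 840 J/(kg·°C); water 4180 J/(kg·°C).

T_f ≈ 46.9 °C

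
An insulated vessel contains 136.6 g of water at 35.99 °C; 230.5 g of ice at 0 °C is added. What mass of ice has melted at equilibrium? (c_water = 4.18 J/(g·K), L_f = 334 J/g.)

m_melted ≈ 61.5 g

Heat available from the water dropping to 0 °C: 136.6·4.18·35.99 = 20550 J.
To melt every bit of ice: 230.5·334 = 76987 J.
20550 J < 76987 J, so only part of the ice melts and the system sits at 0 °C.
m_melt = 20550 / L_f = 61.53 g.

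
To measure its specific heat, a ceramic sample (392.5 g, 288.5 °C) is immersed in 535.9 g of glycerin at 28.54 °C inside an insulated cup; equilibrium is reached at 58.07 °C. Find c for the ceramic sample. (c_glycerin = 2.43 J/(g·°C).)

c ≈ 0.425 J/(g·°C)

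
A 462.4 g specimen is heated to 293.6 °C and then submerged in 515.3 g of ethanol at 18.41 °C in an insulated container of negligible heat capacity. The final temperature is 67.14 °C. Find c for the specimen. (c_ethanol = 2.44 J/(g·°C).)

c ≈ 0.585 J/(g·°C)

Heat lost by the specimen = heat gained by the ethanol:
462.4×c×(293.6 − 67.14) = 515.3×2.44×(67.14 − 18.41)
104715 c = 61270  ⇒  c ≈ 0.5851 J/(g·°C)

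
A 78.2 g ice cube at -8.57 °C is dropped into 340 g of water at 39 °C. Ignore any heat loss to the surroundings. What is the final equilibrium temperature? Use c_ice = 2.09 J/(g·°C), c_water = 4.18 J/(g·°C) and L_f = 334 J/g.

T_f ≈ 16.0 °C

Taking heat into each body as positive, Σ m c ΔT = 0:
warm ice to 0 °C: 78.2·2.09·(0 − (-8.57)) = 1400.7; melt ice: 78.2·334 = 26119; warm the meltwater: 326.88 T; water cools: 340·4.18·(T − 39) = 1421.2(T − 39)
1748.1 T = 55427 − 27519 = 27907
T ≈ 15.96 °C (positive, so assuming full melt was valid).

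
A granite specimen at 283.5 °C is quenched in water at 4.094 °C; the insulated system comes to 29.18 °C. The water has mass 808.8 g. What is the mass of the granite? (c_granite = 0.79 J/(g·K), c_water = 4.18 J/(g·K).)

Let T be the final temperature. ΣQ_i = 0:
m×0.79×(29.18 − 283.5) + 808.8×4.18×(29.18 − 4.094) = 0
-200.91 m = -84810
m = -84810/-200.91 ≈ 422.1 g

m ≈ 422 g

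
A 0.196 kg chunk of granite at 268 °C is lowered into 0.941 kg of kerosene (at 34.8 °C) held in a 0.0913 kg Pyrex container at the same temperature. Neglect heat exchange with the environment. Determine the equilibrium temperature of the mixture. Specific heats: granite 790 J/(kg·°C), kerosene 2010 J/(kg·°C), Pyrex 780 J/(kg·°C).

T_f ≈ 51.9 °C

Setting the total heat transfer to zero:
0.196*790*(T − 268) + 0.941*2010*(T − 34.8) + 0.0913*780*(T − 34.8) = 0
154.84(T − 268) + 1891.4(T − 34.8) + 71.21(T − 34.8) = 0
2117.5 T = 109796
T ≈ 51.85 °C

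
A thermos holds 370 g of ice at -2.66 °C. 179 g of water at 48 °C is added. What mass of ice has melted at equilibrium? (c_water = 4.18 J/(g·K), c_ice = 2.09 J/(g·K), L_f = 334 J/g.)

m_melted ≈ 101 g

Water can give up m c ΔT = 179×4.18×48 = 35915 J before reaching 0 °C.
Of that, 370×2.09×2.66 = 2057 J goes to bring the ice to 0 °C, leaving 33858 J.
Melting all 370 g of ice would need 370×334 = 123580 J.
Since 33858 < 123580 J, not all the ice melts; equilibrium is at 0 °C.
Mass melted = 33858/334 ≈ 101.4 g.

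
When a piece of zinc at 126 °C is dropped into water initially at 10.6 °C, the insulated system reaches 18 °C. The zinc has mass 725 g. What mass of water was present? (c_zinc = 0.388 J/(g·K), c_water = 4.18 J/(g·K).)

Conservation of energy gives ΣQ = 0:
725·0.388·(18 − 126) + m·4.18·(18 − 10.6) = 0
30.93 m = 30380
m = 30380/30.93 ≈ 982.2 g

m ≈ 982 g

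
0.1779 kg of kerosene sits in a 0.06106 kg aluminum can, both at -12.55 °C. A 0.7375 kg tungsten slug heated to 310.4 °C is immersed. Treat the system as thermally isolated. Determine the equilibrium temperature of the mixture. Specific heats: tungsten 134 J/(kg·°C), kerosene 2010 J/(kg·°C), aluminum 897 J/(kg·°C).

T_f ≈ 49.9 °C

Net heat exchanged in the isolated system is zero:
0.7375*134*(T − 310.4) + 0.1779*2010*(T − (-12.55)) + 0.06106*897*(T − (-12.55)) = 0
511.17 T = 25500
T ≈ 49.89 °C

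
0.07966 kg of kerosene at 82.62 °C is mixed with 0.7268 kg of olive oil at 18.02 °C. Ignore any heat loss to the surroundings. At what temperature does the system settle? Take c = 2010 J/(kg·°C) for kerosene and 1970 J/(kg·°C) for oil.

T_f ≈ 24.5 °C

Energy conservation, ΣQ = 0:
0.07966×2010×(T − 82.62) + 0.7268×1970×(T − 18.02) = 0
160.12(T − 82.62) + 1431.8(T − 18.02) = 0
(160.12 + 1431.8) T = 160.12×82.62 + 1431.8×18.02
T = 39030 / 1591.9 = 24.5 °C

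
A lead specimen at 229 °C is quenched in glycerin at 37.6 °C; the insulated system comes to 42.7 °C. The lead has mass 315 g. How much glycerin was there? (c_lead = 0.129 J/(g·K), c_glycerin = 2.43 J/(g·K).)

Conservation of energy gives ΣQ = 0:
315×0.129×(42.7 − 229) + m×2.43×(42.7 − 37.6) = 0
12.39 m = 7570.3
m = 7570.3/12.39 ≈ 610.9 g

m ≈ 611 g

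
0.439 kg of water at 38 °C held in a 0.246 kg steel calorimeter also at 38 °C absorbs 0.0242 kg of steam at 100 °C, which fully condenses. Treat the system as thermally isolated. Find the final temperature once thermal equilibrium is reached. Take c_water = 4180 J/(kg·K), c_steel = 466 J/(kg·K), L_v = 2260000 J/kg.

T_f ≈ 67.7 °C

Energy balance with sensible and latent terms:
steam→water at 100 °C releases m L_v = 0.0242×2260000 = 54692
  condensate cools 100→T: 0.0242×4180×(T − 100) = 101.16(T − 100)
  water warms: 0.439×4180×(T − 38) = 1835(T − 38)
  steel cup: 0.246×466×(T − 38) = 114.64(T − 38)
2050.8 T = 54692 + 10116 + 74087 = 138895
T ≈ 67.73 °C, under the boiling point, so the assumption holds.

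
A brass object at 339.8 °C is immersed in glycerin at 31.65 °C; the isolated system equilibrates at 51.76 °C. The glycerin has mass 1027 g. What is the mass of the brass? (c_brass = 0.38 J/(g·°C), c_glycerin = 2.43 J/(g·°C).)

m ≈ 459 g

Heat lost by the brass = heat gained by the glycerin:
m·0.38·(339.8 − 51.76) = 1027·2.43·(51.76 − 31.65)
109.46 m = 50187  ⇒  m ≈ 458.5 g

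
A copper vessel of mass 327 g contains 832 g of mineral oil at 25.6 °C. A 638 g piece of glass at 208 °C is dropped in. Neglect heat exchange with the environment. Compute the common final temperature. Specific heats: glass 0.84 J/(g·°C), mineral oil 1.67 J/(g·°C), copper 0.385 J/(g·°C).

Heat gained plus heat lost sum to zero:
638*0.84*(T − 208) + 832*1.67*(T − 25.6) + 327*0.385*(T − 25.6) = 0
535.92(T − 208) + 1389.4(T − 25.6) + 125.89(T − 25.6) = 0
(535.92 + 1389.4 + 125.89) T = 535.92*208 + 1389.4*25.6 + 125.89*25.6
T = 150264 / 2051.3 = 73.3 °C

T_f ≈ 73.3 °C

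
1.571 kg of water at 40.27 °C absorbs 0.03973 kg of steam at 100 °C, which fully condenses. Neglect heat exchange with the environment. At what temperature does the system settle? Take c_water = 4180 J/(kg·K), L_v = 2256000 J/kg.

Let T be the final temperature. ΣQ_i = 0:
latent heat released on condensation: 0.03973·2256000 = 89631; condensed water 100 °C→T: 166.07(T − 100); original water: 6566.8(T − 40.27)
6732.9 T = 89631 + 16607 + 264444 = 370682
T ≈ 55.06 °C — below 100 °C, confirming all the steam condensed.

T_f ≈ 55.1 °C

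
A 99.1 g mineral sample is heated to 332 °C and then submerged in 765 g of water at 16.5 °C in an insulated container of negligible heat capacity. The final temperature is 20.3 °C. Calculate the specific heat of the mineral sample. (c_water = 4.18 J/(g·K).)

c ≈ 0.393 J/(g·K)

m_s c (T_s − T_f) = m_water c_water (T_f − T_0):
99.1×c×(332 − 20.3) = 765×4.18×(20.3 − 16.5)
30889 c = 12151  ⇒  c ≈ 0.3934 J/(g·K)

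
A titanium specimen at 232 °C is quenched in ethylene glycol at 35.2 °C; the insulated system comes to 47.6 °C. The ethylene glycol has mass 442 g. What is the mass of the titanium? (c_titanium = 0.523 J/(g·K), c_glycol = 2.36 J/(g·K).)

Let T be the final temperature. ΣQ_i = 0:
m·0.523·(47.6 − 232) + 442·2.36·(47.6 − 35.2) = 0
-96.44 m = -12935
m = -12935/-96.44 ≈ 134.1 g

m ≈ 134 g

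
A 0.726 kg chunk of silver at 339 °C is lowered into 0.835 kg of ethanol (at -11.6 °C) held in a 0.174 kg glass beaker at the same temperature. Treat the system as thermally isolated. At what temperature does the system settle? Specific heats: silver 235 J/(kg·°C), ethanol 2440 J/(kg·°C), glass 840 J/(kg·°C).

T_f ≈ 13.8 °C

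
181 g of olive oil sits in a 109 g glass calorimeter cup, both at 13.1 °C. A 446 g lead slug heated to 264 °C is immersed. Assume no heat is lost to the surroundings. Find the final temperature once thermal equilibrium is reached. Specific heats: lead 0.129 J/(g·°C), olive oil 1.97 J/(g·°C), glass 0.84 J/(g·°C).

T_f ≈ 41.6 °C

T_f is the heat-capacity-weighted average of the initial temperatures:
T_f = (57.53·264 + 356.57·13.1 + 91.56·13.1) / (57.53 + 356.57 + 91.56)
    = 21059 / 505.66 ≈ 41.65 °C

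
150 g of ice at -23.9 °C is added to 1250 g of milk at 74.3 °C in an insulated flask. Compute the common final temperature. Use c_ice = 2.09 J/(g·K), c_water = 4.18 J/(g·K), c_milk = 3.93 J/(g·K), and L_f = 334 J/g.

Setting the total heat transfer to zero:
warm ice to 0 °C: 150×2.09×(0 − (-23.9)) = 7492.6
  melt ice: 150×334 = 50100
  meltwater 0→T: 150×4.18×T = 627 T
  milk: 4912.5(T − 74.3)
5539.5 T = 364999 − 57593 = 307406
T ≈ 55.49 °C (positive, so assuming full melt was valid).

T_f ≈ 55.5 °C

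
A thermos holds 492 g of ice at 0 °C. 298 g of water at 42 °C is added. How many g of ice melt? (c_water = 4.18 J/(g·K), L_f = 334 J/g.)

Cooling the water to 0 °C releases 298×4.18×42 = 52317 J.
Melting all 492 g of ice would need 492×334 = 164328 J.
52317 J < 164328 J, so only part of the ice melts and the system sits at 0 °C.
m_melted×334 = 52317  ⇒  m_melted ≈ 156.6 g.

m_melted ≈ 157 g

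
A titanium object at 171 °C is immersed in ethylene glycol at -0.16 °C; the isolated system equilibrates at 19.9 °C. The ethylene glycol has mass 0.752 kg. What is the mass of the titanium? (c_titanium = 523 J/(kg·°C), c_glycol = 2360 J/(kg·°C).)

|Q_titanium| = |Q_glycol|:
m×523×(171 − 19.9) = 0.752×2360×(19.9 − (-0.16))
79025 m = 35601  ⇒  m ≈ 0.4505 kg

m ≈ 0.45 kg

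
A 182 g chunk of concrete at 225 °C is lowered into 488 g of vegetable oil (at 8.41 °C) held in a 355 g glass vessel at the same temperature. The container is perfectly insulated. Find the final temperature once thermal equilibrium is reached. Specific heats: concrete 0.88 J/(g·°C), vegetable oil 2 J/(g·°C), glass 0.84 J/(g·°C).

T_f ≈ 32.6 °C

Heat gained plus heat lost sum to zero:
182×0.88×(T − 225) + 488×2×(T − 8.41) + 355×0.84×(T − 8.41) = 0
160.16(T − 225) + 976(T − 8.41) + 298.2(T − 8.41) = 0
(160.16 + 976 + 298.2) T = 160.16×225 + 976×8.41 + 298.2×8.41
T = 46752/1434.4 ≈ 32.59 °C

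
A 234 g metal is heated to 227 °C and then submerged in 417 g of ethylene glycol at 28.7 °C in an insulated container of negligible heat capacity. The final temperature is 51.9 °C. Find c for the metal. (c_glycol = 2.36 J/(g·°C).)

c ≈ 0.557 J/(g·°C)

Taking heat into each body as positive, Σ m c ΔT = 0:
234·c·(51.9 − 227) + 417·2.36·(51.9 − 28.7) = 0
-40973 c = -22832
c = -22832/-40973 ≈ 0.5572 J/(g·°C)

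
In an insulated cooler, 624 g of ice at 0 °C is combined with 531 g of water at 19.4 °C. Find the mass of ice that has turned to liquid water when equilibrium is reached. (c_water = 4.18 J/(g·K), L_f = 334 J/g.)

m_melted ≈ 129 g

Water can give up m c ΔT = 531×4.18×19.4 = 43060 J before reaching 0 °C.
Fully melting the ice requires m_ice L_f = 624×334 = 208416 J.
43060 J < 208416 J, so only part of the ice melts and the system sits at 0 °C.
m_melted×334 = 43060  ⇒  m_melted ≈ 128.9 g.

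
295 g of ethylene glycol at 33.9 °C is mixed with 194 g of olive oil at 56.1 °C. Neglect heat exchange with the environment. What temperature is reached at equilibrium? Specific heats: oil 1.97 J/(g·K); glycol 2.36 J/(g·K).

T_f ≈ 41.8 °C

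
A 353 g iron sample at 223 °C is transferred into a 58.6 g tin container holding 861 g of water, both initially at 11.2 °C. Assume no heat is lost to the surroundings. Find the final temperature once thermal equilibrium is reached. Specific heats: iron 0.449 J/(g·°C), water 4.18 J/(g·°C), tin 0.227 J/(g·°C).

T_f ≈ 20.1 °C

Setting the total heat transfer to zero:
353×0.449×(T − 223) + 861×4.18×(T − 11.2) + 58.6×0.227×(T − 11.2) = 0
158.5(T − 223) + 3599(T − 11.2) + 13.3(T − 11.2) = 0
(158.5 + 3599 + 13.3) T = 158.5×223 + 3599×11.2 + 13.3×11.2
T ≈ 20.10 °C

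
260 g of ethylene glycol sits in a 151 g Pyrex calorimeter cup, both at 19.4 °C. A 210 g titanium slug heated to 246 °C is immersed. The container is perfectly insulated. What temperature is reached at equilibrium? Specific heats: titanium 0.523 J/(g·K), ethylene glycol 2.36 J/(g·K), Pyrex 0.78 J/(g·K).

T_f ≈ 49.0 °C

Heat gained plus heat lost sum to zero:
210×0.523×(T − 246) + 260×2.36×(T − 19.4) + 151×0.78×(T − 19.4) = 0
841.21 T = 41207
T ≈ 48.99 °C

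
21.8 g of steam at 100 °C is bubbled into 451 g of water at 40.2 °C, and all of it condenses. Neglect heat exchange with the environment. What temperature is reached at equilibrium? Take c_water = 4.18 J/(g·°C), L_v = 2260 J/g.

T_f ≈ 67.9 °C

Energy balance with sensible and latent terms:
condense steam: −21.8×2260 = −49268
  condensate cools 100→T: 21.8×4.18×(T − 100) = 91.12(T − 100)
  original water: 1885.2(T − 40.2)
1976.3 T = 49268 + 9112.4 + 75784 = 134165
T ≈ 67.89 °C, under the boiling point, so the assumption holds.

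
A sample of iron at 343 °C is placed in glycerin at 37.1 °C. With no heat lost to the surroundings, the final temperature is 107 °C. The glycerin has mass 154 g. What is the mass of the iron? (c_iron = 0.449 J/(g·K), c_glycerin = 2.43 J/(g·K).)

m ≈ 247 g

|Q_iron| = |Q_glycerin|:
m×0.449×(343 − 107) = 154×2.43×(107 − 37.1)
105.96 m = 26158  ⇒  m ≈ 246.9 g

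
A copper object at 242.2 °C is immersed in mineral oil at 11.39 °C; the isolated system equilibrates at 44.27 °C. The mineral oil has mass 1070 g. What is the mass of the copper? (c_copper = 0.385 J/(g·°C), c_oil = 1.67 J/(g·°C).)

m ≈ 771 g

|Q_copper| = |Q_oil|:
m×0.385×(242.2 − 44.27) = 1070×1.67×(44.27 − 11.39)
76.2 m = 58753  ⇒  m ≈ 771 g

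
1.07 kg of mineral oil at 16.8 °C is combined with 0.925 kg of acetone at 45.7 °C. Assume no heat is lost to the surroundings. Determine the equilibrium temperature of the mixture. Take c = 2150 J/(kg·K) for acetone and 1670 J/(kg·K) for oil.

T_f ≈ 32.0 °C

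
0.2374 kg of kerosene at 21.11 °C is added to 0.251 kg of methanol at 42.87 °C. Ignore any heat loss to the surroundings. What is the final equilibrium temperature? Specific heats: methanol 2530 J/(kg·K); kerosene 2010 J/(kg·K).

Setting the total heat transfer to zero:
0.251*2530*(T − 42.87) + 0.2374*2010*(T − 21.11) = 0
1112.2 T = 37297
T ≈ 33.53 °C

T_f ≈ 33.5 °C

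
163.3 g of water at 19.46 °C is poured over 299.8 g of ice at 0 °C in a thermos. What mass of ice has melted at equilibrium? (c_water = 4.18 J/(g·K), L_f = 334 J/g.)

Cooling the water to 0 °C releases 163.3×4.18×19.46 = 13283 J.
Melting all 299.8 g of ice would need 299.8×334 = 100133 J.
Since 13283 < 100133 J, not all the ice melts; equilibrium is at 0 °C.
m_melted×334 = 13283  ⇒  m_melted ≈ 39.77 g.

m_melted ≈ 39.8 g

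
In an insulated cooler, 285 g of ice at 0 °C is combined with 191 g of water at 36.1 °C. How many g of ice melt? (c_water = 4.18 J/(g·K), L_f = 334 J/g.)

Heat available from the water dropping to 0 °C: 191·4.18·36.1 = 28822 J.
Melting all 285 g of ice would need 285·334 = 95190 J.
Since 28822 < 95190 J, not all the ice melts; equilibrium is at 0 °C.
m_melt = 28822 / L_f = 86.29 g.

m_melted ≈ 86.3 g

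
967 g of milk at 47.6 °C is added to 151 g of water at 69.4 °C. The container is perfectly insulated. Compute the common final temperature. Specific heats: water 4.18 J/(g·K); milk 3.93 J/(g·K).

With ΣQ=0 the equilibrium temperature is the m·c-weighted mean:
T_f = (631.18·69.4 + 3800.3·47.6) / (631.18 + 3800.3)
    = 224699 / 4431.5 ≈ 50.70 °C

T_f ≈ 50.7 °C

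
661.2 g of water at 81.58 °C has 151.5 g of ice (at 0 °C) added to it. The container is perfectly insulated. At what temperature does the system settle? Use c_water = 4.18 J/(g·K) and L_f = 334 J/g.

T_f ≈ 51.5 °C

Taking heat into each body as positive, Σ m c ΔT = 0:
melt ice: 151.5·334 = 50601; warm the meltwater: 633.27 T; water: 2763.8(T − 81.58)
3397.1 T = 225472 − 50601 = 174871
T ≈ 51.48 °C. Since T > 0 °C, the all-ice-melts assumption holds.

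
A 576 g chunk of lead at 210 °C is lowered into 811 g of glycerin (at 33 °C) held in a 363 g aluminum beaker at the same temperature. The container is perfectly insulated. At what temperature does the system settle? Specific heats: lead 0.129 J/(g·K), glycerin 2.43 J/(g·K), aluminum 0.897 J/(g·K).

T_f ≈ 38.5 °C

Conservation of energy gives ΣQ = 0:
576*0.129*(T − 210) + 811*2.43*(T − 33) + 363*0.897*(T − 33) = 0
74.3(T − 210) + 1970.7(T − 33) + 325.61(T − 33) = 0
2370.6 T = 91383
T = 91383/2370.6 ≈ 38.55 °C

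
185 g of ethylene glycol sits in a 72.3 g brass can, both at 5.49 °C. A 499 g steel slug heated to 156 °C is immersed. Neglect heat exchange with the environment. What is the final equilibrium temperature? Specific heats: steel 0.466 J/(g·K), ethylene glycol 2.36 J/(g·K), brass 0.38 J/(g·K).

T_f ≈ 55.7 °C

T_f is the heat-capacity-weighted average of the initial temperatures:
T_f = (232.53*156 + 436.6*5.49 + 27.47*5.49) / (232.53 + 436.6 + 27.47)
    = 38823 / 696.61 ≈ 55.73 °C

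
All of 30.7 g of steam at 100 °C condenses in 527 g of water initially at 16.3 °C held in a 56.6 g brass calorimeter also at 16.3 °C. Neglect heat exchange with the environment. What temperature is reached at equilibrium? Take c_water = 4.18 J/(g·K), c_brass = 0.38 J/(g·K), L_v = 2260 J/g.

T_f ≈ 50.4 °C

Net heat exchanged in the isolated system is zero:
latent heat released on condensation: 30.7×2260 = 69382; condensed water 100 °C→T: 128.33(T − 100); original water: 2202.9(T − 16.3); cup: 21.51(T − 16.3)
2352.7 T = 69382 + 12833 + 36257 = 118472
T ≈ 50.36 °C (< 100 °C, so full condensation is consistent).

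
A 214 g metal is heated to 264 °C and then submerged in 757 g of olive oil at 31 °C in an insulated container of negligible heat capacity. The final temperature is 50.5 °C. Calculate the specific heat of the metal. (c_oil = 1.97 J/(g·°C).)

c ≈ 0.636 J/(g·°C)

m_s c (T_s − T_f) = m_oil c_oil (T_f − T_0):
214·c·(264 − 50.5) = 757·1.97·(50.5 − 31)
45689 c = 29080  ⇒  c ≈ 0.6365 J/(g·°C)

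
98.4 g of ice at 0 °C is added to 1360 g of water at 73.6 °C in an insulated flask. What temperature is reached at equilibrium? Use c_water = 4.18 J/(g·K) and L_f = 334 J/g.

T_f ≈ 63.2 °C

Energy balance with sensible and latent terms:
latent heat to melt: 98.4·334 = 32866
  meltwater 0→T: 98.4·4.18·T = 411.31 T
  water: 5684.8(T − 73.6)
6096.1 T = 418401 − 32866 = 385536
T ≈ 63.24 °C. Since T > 0 °C, the all-ice-melts assumption holds.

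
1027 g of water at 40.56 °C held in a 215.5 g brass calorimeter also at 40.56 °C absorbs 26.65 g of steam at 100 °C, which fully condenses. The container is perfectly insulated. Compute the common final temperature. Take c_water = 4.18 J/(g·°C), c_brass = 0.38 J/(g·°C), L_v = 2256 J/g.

T_f ≈ 55.4 °C

Setting the total heat transfer to zero:
condense steam: −26.65·2256 = −60122; condensed water 100 °C→T: 111.4(T − 100); original water: 4292.9(T − 40.56); brass cup: 215.5·0.38·(T − 40.56) = 81.89(T − 40.56)
4486.1 T = 60122 + 11140 + 177440 = 248702
T ≈ 55.44 °C — below 100 °C, confirming all the steam condensed.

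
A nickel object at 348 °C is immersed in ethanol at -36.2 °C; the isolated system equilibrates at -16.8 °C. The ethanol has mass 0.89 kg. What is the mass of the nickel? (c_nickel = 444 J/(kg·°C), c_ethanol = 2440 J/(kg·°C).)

m ≈ 0.26 kg

Heat lost by the nickel = heat gained by the ethanol:
m×444×(348 − -16.8) = 0.89×2440×(-16.8 − (-36.2))
161971 m = 42129  ⇒  m ≈ 0.2601 kg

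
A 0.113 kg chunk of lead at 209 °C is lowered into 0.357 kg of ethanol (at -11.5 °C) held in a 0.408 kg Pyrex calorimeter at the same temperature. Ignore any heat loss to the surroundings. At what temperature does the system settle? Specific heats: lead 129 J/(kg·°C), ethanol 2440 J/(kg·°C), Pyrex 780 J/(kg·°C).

T_f ≈ -8.8 °C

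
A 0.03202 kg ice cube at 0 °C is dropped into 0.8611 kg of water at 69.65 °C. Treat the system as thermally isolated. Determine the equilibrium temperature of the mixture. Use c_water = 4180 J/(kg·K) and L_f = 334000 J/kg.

T_f ≈ 64.3 °C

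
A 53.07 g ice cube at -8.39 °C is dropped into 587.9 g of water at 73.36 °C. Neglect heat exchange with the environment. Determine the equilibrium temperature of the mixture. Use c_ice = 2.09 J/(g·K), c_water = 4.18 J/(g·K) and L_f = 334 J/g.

Energy balance with sensible and latent terms:
ice -8.39→0 °C: 53.07·2.09·8.39 = 930.59
  latent heat to melt: 53.07·334 = 17725
  meltwater 0→T: 53.07·4.18·T = 221.83 T
  water: 2457.4(T − 73.36)
2679.3 T = 180276 − 18656 = 161621
T ≈ 60.32 °C (positive, so assuming full melt was valid).

T_f ≈ 60.3 °C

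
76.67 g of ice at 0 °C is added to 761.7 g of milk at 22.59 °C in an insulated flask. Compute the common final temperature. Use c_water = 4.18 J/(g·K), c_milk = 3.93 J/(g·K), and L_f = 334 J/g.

T_f ≈ 12.7 °C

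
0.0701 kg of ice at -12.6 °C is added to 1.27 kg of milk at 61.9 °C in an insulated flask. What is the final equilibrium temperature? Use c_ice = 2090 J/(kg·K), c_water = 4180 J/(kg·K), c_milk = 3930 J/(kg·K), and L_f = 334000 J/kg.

T_f ≈ 53.7 °C

Sum of m c ΔT and latent-heat terms is zero:
ice -12.6→0 °C: 0.0701×2090×12.6 = 1846; latent heat to melt: 0.0701×334000 = 23413; meltwater 0→T: 0.0701×4180×T = 293.02 T; milk cools: 1.27×3930×(T − 61.9) = 4991.1(T − 61.9)
5284.1 T = 308949 − 25259 = 283690
T ≈ 53.69 °C. Since T > 0 °C, the all-ice-melts assumption holds.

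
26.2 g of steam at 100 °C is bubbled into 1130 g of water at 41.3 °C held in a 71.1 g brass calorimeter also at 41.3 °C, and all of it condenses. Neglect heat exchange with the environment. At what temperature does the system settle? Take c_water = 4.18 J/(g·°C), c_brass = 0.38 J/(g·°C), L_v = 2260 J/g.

Heat gained plus heat lost sum to zero:
steam→water at 100 °C releases m L_v = 26.2·2260 = 59212; condensed water 100 °C→T: 109.52(T − 100); original water: 4723.4(T − 41.3); cup: 27.02(T − 41.3)
4859.9 T = 59212 + 10952 + 196192 = 266356
T ≈ 54.81 °C (< 100 °C, so full condensation is consistent).

T_f ≈ 54.8 °C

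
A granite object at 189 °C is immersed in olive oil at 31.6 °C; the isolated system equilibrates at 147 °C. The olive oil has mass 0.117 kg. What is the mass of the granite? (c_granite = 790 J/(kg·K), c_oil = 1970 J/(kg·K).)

m ≈ 0.802 kg

Net heat exchanged in the isolated system is zero:
m·790·(147 − 189) + 0.117·1970·(147 − 31.6) = 0
-33180 m = -26599
m = -26599/-33180 ≈ 0.8016 kg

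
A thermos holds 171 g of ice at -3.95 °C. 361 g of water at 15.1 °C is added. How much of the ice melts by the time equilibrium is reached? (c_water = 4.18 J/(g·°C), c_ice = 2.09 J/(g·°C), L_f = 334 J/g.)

m_melted ≈ 64 g

Cooling the water to 0 °C releases 361·4.18·15.1 = 22786 J.
Warming the ice to 0 °C takes 171·2.09·3.95 = 1411.7 J, leaving 21374 J for melting.
To melt every bit of ice: 171·334 = 57114 J.
That's not enough to melt it all — equilibrium is at 0 °C with ice remaining.
Mass melted = 21374/334 ≈ 63.99 g.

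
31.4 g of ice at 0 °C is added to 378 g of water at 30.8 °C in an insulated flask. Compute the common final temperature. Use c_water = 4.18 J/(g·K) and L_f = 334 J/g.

Sum of m c ΔT and latent-heat terms is zero:
melt ice: 31.4×334 = 10488; meltwater 0→T: 31.4×4.18×T = 131.25 T; water cools: 378×4.18×(T − 30.8) = 1580(T − 30.8)
1711.3 T = 48665 − 10488 = 38178
T ≈ 22.31 °C (positive, so assuming full melt was valid).

T_f ≈ 22.3 °C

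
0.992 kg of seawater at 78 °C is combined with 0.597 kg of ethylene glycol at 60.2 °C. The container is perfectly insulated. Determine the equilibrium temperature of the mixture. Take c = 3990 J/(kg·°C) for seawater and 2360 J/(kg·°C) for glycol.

T_f ≈ 73.3 °C

Setting the total heat transfer to zero:
0.992×3990×(T − 78) + 0.597×2360×(T − 60.2) = 0
(3958.1 + 1408.9) T = 3958.1×78 + 1408.9×60.2
T = 393547/5367 ≈ 73.33 °C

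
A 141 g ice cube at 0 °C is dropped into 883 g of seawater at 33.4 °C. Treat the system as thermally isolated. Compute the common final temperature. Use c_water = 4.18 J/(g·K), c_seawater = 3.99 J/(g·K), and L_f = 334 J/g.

T_f ≈ 17.2 °C

Taking heat into each body as positive, Σ m c ΔT = 0:
melt ice: 141×334 = 47094
  meltwater 0→T: 141×4.18×T = 589.38 T
  seawater: 3523.2(T − 33.4)
4112.6 T = 117674 − 47094 = 70580
T ≈ 17.16 °C (positive, so assuming full melt was valid).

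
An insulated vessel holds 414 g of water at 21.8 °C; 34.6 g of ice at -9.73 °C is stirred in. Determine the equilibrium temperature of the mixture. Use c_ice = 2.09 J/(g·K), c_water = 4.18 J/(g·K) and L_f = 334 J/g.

T_f ≈ 13.6 °C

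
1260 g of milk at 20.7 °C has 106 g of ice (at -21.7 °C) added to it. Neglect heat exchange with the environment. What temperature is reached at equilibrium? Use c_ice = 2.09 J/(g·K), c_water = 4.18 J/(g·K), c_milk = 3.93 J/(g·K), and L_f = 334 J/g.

Net heat exchanged in the isolated system is zero:
ice -21.7→0 °C: 106·2.09·21.7 = 4807.4; latent heat to melt: 106·334 = 35404; warm the meltwater: 443.08 T; milk: 4951.8(T − 20.7)
5394.9 T = 102502 − 40211 = 62291
T ≈ 11.55 °C. Since T > 0 °C, the all-ice-melts assumption holds.

T_f ≈ 11.5 °C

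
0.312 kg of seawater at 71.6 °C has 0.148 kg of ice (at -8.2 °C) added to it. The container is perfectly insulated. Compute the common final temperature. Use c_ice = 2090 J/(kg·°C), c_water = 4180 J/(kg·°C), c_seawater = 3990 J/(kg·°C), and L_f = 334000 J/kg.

Sum of m c ΔT and latent-heat terms is zero:
warm ice to 0 °C: 0.148·2090·(0 − (-8.2)) = 2536.4; melt ice: 0.148·334000 = 49432; warm the meltwater: 618.64 T; seawater: 1244.9(T − 71.6)
1863.5 T = 89133 − 51968 = 37165
T ≈ 19.94 °C (positive, so assuming full melt was valid).

T_f ≈ 19.9 °C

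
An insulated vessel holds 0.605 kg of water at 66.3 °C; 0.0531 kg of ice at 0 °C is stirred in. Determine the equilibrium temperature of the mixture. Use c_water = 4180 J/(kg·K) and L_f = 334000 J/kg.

T_f ≈ 54.5 °C

Let T be the final temperature. ΣQ_i = 0:
latent heat to melt: 0.0531·334000 = 17735
  meltwater 0→T: 0.0531·4180·T = 221.96 T
  water: 2528.9(T − 66.3)
2750.9 T = 167666 − 17735 = 149931
T ≈ 54.50 °C — above 0 °C, consistent with complete melting.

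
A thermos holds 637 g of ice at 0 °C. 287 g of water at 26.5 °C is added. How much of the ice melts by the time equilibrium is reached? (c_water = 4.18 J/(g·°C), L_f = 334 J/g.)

Heat available from the water dropping to 0 °C: 287×4.18×26.5 = 31791 J.
To melt every bit of ice: 637×334 = 212758 J.
31791 J < 212758 J, so only part of the ice melts and the system sits at 0 °C.
m_melt = 31791 / L_f = 95.18 g.

m_melted ≈ 95.2 g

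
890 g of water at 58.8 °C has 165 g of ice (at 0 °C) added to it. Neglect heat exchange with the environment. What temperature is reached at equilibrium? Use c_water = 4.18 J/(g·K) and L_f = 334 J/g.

T_f ≈ 37.1 °C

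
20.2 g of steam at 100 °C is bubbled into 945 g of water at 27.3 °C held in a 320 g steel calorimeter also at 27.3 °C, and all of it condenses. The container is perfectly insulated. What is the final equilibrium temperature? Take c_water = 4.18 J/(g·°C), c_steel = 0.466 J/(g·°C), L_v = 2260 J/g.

T_f ≈ 39.7 °C

Net heat exchanged in the isolated system is zero:
condense steam: −20.2×2260 = −45652; condensed water 100 °C→T: 84.44(T − 100); water warms: 945×4.18×(T − 27.3) = 3950.1(T − 27.3); steel cup: 320×0.466×(T − 27.3) = 149.12(T − 27.3)
4183.7 T = 45652 + 8443.6 + 111909 = 166004
T ≈ 39.68 °C (< 100 °C, so full condensation is consistent).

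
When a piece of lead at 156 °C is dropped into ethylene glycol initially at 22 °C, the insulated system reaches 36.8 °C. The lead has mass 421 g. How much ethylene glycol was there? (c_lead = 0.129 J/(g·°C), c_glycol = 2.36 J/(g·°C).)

Energy conservation, ΣQ = 0:
421×0.129×(36.8 − 156) + m×2.36×(36.8 − 22) = 0
34.93 m = 6473.6
m = 6473.6/34.93 ≈ 185.3 g

m ≈ 185 g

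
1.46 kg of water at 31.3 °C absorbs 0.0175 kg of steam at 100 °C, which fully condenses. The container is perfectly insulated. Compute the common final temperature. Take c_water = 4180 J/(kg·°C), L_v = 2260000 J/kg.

T_f ≈ 38.5 °C

Taking heat into each body as positive, Σ m c ΔT = 0:
condense steam: −0.0175·2260000 = −39550; condensed water 100 °C→T: 73.15(T − 100); original water: 6102.8(T − 31.3)
6175.9 T = 39550 + 7315 + 191018 = 237883
T ≈ 38.52 °C — below 100 °C, confirming all the steam condensed.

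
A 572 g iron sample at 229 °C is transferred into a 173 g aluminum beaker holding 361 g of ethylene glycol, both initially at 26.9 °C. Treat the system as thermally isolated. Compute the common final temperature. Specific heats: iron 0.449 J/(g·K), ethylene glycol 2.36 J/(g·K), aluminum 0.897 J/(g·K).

T_f ≈ 68.0 °C

Conservation of energy gives ΣQ = 0:
572·0.449·(T − 229) + 361·2.36·(T − 26.9) + 173·0.897·(T − 26.9) = 0
256.83(T − 229) + 851.96(T − 26.9) + 155.18(T − 26.9) = 0
(256.83 + 851.96 + 155.18) T = 256.83·229 + 851.96·26.9 + 155.18·26.9
T = 85906 / 1264 = 68 °C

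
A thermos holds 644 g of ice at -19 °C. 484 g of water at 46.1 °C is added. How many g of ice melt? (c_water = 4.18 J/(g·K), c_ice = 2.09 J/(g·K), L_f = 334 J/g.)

Cooling the water to 0 °C releases 484×4.18×46.1 = 93266 J.
Warming the ice to 0 °C takes 644×2.09×19 = 25573 J, leaving 67693 J for melting.
Melting all 644 g of ice would need 644×334 = 215096 J.
That's not enough to melt it all — equilibrium is at 0 °C with ice remaining.
Mass melted = 67693/334 ≈ 202.7 g.

m_melted ≈ 203 g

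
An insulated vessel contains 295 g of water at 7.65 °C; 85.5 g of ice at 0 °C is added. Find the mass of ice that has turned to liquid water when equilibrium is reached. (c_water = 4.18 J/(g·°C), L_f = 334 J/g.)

Heat available from the water dropping to 0 °C: 295·4.18·7.65 = 9433.2 J.
To melt every bit of ice: 85.5·334 = 28557 J.
9433.2 J < 28557 J, so only part of the ice melts and the system sits at 0 °C.
m_melted·334 = 9433.2  ⇒  m_melted ≈ 28.24 g.

m_melted ≈ 28.2 g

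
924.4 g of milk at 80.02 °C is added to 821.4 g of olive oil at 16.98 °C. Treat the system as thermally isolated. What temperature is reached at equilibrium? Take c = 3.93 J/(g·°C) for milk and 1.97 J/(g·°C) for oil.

T_f ≈ 60.6 °C

Conservation of energy gives ΣQ = 0:
924.4·3.93·(T − 80.02) + 821.4·1.97·(T − 16.98) = 0
5251.1 T = 318180
T = 318180 / 5251.1 = 60.6 °C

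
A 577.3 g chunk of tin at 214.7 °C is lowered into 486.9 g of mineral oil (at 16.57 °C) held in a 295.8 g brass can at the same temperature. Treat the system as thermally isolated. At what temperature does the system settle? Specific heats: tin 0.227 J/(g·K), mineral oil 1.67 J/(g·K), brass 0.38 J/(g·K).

T_f = Σ m_i c_i T_i / Σ m_i c_i:
T_f = (131.05·214.7 + 813.12·16.57 + 112.4·16.57) / (131.05 + 813.12 + 112.4)
    = 43472 / 1056.6 ≈ 41.14 °C

T_f ≈ 41.1 °C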